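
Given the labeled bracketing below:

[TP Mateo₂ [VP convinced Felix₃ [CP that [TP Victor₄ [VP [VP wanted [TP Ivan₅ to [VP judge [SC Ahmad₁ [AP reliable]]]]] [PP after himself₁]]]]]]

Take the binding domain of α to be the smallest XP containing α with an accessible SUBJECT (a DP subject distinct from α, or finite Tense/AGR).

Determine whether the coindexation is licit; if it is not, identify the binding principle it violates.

Principle A

The two coindexed NPs are *Ahmad₁* and *himself₁*.
*himself₁* is an anaphor. Principle A requires it to be bound within its binding domain — the embedded TP, whose subject is Victor₄.
Within that domain it is c-commanded by *Victor₄*, which does not share its index.
*Ahmad₁* does not c-command the anaphor at all.
The anaphor is unbound in its domain → Principle A violation.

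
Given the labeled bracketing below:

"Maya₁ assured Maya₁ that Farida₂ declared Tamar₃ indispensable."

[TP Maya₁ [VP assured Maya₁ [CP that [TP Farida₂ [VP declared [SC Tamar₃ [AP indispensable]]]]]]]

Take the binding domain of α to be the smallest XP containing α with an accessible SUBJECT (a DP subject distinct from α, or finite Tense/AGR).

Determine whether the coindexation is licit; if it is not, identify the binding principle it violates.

Principle C

The two coindexed NPs are *Maya₁* (the lower occurrence) and *Maya₁* (the higher occurrence).
*Maya₁* (the lower occurrence) is an R-expression. Principle C requires it to be free everywhere.
*Maya₁* (the higher occurrence) c-commands it and carries the same index.
The R-expression is bound → Principle C violation.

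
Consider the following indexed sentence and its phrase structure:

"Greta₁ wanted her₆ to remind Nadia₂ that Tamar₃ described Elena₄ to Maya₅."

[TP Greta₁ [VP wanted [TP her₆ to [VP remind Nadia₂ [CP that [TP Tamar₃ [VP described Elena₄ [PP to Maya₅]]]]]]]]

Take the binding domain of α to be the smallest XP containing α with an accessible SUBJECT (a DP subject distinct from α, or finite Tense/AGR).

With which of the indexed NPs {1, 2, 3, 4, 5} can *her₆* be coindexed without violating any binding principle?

*her* is a pronoun, so Principle B applies: it must be free in its binding domain.
Binding domain of *her₆*: the matrix TP, whose subject is Greta₁.
*Greta₁* c-commands the pronoun within its binding domain → coindexation would violate Principle B.
*Nadia₂*: the pronoun c-commands this R-expression → coindexation would violate Principle C on *Nadia₂*.
*Tamar₃*: the pronoun c-commands this R-expression → coindexation would violate Principle C on *Tamar₃*.
*Elena₄*: the pronoun c-commands this R-expression → coindexation would violate Principle C on *Elena₄*.
*Maya₅*: the pronoun c-commands this R-expression → coindexation would violate Principle C on *Maya₅*.

none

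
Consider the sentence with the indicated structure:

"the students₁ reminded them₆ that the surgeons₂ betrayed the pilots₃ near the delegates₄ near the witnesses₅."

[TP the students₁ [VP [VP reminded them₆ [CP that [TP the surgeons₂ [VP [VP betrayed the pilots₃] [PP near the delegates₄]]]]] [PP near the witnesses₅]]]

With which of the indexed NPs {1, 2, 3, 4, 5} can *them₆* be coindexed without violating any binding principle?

*them* is a pronoun, so Principle B applies: it must be free in its binding domain.
Binding domain of *them₆*: the matrix TP, whose subject is the students₁.
*the students₁* c-commands the pronoun within its binding domain → coindexation would violate Principle B.
*the surgeons₂*: the pronoun c-commands this R-expression → coindexation would violate Principle C on *the surgeons₂*.
*the pilots₃*: the pronoun c-commands this R-expression → coindexation would violate Principle C on *the pilots₃*.
*the delegates₄*: the pronoun c-commands this R-expression → coindexation would violate Principle C on *the delegates₄*.
*the witnesses₅* and the pronoun do not c-command one another → neither Principle B nor Principle C is at stake; coindexation permitted.

{5}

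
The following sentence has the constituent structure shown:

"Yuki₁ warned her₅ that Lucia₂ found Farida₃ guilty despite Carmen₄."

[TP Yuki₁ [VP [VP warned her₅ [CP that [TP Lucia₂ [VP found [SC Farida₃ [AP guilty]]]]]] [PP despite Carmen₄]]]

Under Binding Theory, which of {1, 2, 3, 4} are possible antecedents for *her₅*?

{4}

*her* is a pronoun, so Principle B applies: it must be free in its binding domain.
Binding domain of *her₅*: the matrix TP, whose subject is Yuki₁.
*Yuki₁* c-commands the pronoun within its binding domain → coindexation would violate Principle B.
*Lucia₂*: the pronoun c-commands this R-expression → coindexation would violate Principle C on *Lucia₂*.
*Farida₃*: the pronoun c-commands this R-expression → coindexation would violate Principle C on *Farida₃*.
*Carmen₄* and the pronoun do not c-command one another → neither Principle B nor Principle C is at stake; coindexation permitted.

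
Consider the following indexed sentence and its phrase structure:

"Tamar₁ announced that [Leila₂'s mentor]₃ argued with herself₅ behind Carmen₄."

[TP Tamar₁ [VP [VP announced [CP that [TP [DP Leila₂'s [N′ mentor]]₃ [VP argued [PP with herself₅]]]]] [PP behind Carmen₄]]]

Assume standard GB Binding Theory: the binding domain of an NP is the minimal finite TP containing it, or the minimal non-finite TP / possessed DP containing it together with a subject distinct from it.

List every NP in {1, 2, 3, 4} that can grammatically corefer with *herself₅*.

{3}

*herself* is an anaphor, so Principle A applies: it must be bound in its binding domain.
Binding domain of *herself₅*: the embedded TP, whose subject is [Leila₂'s mentor]₃.
*Tamar₁* c-commands the anaphor but is outside its binding domain → cannot satisfy Principle A.
*Leila₂* does not c-command the anaphor → cannot bind it.
*[Leila₂'s mentor]₃* c-commands the anaphor within its binding domain → licit binder.
*Carmen₄* does not c-command the anaphor → cannot bind it.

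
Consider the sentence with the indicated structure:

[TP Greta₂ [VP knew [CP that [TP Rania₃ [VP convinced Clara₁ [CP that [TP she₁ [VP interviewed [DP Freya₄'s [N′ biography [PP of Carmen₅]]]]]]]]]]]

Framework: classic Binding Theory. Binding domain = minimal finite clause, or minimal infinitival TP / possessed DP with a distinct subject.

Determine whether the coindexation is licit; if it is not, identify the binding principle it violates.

The two coindexed NPs are *Clara₁* and *she₁*.
*she₁* is a pronoun; nothing c-commands it within its binding domain (the embedded TP.), so Principle B holds trivially.
*Clara₁* is an R-expression; *she₁* does not c-command it, and no other NP shares its index, so Principle C is satisfied.
All principles are respected.

grammatical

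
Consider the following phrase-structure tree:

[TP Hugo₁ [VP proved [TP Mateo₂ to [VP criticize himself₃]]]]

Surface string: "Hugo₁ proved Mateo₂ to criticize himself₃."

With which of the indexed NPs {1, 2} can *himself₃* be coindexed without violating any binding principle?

{2}

*himself* is an anaphor, so Principle A applies: it must be bound in its binding domain.
Binding domain of *himself₃*: the embedded TP, whose subject is Mateo₂.
*Hugo₁* c-commands the anaphor but is outside its binding domain → cannot satisfy Principle A.
*Mateo₂* c-commands the anaphor within its binding domain → licit binder.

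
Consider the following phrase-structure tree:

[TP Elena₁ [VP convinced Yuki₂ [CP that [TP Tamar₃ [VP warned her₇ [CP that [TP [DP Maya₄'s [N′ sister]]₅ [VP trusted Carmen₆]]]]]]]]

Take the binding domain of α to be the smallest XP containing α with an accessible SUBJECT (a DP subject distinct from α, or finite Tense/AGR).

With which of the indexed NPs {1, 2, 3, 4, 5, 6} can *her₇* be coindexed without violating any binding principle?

*her* is a pronoun, so Principle B applies: it must be free in its binding domain.
Binding domain of *her₇*: the embedded TP, whose subject is Tamar₃.
*Elena₁* c-commands the pronoun but from outside its binding domain, and is not c-commanded by it → coindexation permitted.
*Yuki₂* c-commands the pronoun but from outside its binding domain, and is not c-commanded by it → coindexation permitted.
*Tamar₃* c-commands the pronoun within its binding domain → coindexation would violate Principle B.
*Maya₄*: the pronoun c-commands this R-expression → coindexation would violate Principle C on *Maya₄*.
*[Maya₄'s sister]₅*: the pronoun c-commands this R-expression → coindexation would violate Principle C on *[Maya₄'s sister]₅*.
*Carmen₆*: the pronoun c-commands this R-expression → coindexation would violate Principle C on *Carmen₆*.

{1, 2}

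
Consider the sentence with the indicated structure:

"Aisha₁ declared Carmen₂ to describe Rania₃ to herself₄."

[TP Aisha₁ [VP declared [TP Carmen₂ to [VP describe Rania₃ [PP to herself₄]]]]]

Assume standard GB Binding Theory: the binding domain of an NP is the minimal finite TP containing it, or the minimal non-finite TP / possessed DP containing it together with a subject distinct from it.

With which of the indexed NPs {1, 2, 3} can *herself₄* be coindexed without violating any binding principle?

*herself* is an anaphor, so Principle A applies: it must be bound in its binding domain.
Binding domain of *herself₄*: the embedded TP, whose subject is Carmen₂.
*Aisha₁* c-commands the anaphor but is outside its binding domain → cannot satisfy Principle A.
*Carmen₂* c-commands the anaphor within its binding domain → licit binder.
*Rania₃* c-commands the anaphor within its binding domain → licit binder.

{2, 3}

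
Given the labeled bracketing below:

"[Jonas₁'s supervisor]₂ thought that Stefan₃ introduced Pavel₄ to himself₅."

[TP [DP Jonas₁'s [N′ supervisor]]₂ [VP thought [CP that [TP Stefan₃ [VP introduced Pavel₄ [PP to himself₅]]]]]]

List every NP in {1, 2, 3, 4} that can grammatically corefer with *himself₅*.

{3, 4}

*himself* is an anaphor, so Principle A applies: it must be bound in its binding domain.
Binding domain of *himself₅*: the embedded TP, whose subject is Stefan₃.
*Jonas₁* does not c-command the anaphor → cannot bind it.
*[Jonas₁'s supervisor]₂* c-commands the anaphor but is outside its binding domain → cannot satisfy Principle A.
*Stefan₃* c-commands the anaphor within its binding domain → licit binder.
*Pavel₄* c-commands the anaphor within its binding domain → licit binder.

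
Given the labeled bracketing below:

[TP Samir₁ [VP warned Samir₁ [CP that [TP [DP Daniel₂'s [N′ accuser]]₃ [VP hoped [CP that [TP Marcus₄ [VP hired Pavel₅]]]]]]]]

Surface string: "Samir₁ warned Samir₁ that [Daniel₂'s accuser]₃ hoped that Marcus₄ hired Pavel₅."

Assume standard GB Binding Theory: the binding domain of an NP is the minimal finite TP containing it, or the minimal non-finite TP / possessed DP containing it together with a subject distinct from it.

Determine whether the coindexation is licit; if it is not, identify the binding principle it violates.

The two coindexed NPs are *Samir₁* (the lower occurrence) and *Samir₁* (the higher occurrence).
*Samir₁* (the lower occurrence) is an R-expression. Principle C requires it to be free everywhere.
*Samir₁* (the higher occurrence) c-commands it and carries the same index.
The R-expression is bound → Principle C violation.

Principle C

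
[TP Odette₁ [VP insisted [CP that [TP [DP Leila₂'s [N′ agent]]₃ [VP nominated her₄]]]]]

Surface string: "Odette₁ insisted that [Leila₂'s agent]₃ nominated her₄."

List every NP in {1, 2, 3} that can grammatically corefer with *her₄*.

{1, 2}

*her* is a pronoun, so Principle B applies: it must be free in its binding domain.
Binding domain of *her₄*: the embedded TP, whose subject is [Leila₂'s agent]₃.
*Odette₁* c-commands the pronoun but from outside its binding domain, and is not c-commanded by it → coindexation permitted.
*Leila₂* and the pronoun do not c-command one another → neither Principle B nor Principle C is at stake; coindexation permitted.
*[Leila₂'s agent]₃* c-commands the pronoun within its binding domain → coindexation would violate Principle B.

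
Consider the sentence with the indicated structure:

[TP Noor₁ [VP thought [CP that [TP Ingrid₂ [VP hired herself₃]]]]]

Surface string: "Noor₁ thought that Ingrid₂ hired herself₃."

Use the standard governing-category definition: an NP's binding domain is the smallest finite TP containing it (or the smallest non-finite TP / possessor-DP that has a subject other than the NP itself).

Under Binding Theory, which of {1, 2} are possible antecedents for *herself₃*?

{2}

*herself* is an anaphor, so Principle A applies: it must be bound in its binding domain.
Binding domain of *herself₃*: the embedded TP, whose subject is Ingrid₂.
*Noor₁* c-commands the anaphor but is outside its binding domain → cannot satisfy Principle A.
*Ingrid₂* c-commands the anaphor within its binding domain → licit binder.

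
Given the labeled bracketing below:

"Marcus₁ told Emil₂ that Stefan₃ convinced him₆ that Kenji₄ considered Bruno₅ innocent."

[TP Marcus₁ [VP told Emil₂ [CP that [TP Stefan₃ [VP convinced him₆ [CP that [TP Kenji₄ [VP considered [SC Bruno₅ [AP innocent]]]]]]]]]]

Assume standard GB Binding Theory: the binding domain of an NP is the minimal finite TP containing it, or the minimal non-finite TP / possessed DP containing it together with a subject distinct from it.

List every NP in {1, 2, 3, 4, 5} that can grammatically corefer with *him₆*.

*him* is a pronoun, so Principle B applies: it must be free in its binding domain.
Binding domain of *him₆*: the embedded TP, whose subject is Stefan₃.
*Marcus₁* c-commands the pronoun but from outside its binding domain, and is not c-commanded by it → coindexation permitted.
*Emil₂* c-commands the pronoun but from outside its binding domain, and is not c-commanded by it → coindexation permitted.
*Stefan₃* c-commands the pronoun within its binding domain → coindexation would violate Principle B.
*Kenji₄*: the pronoun c-commands this R-expression → coindexation would violate Principle C on *Kenji₄*.
*Bruno₅*: the pronoun c-commands this R-expression → coindexation would violate Principle C on *Bruno₅*.

{1, 2}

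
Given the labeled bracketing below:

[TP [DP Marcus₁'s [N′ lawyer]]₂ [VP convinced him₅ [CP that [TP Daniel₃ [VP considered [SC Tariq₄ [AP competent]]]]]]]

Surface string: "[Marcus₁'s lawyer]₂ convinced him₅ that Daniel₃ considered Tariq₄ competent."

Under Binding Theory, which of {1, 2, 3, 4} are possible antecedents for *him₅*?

*him* is a pronoun, so Principle B applies: it must be free in its binding domain.
Binding domain of *him₅*: the matrix TP, whose subject is [Marcus₁'s lawyer]₂.
*Marcus₁* and the pronoun do not c-command one another → neither Principle B nor Principle C is at stake; coindexation permitted.
*[Marcus₁'s lawyer]₂* c-commands the pronoun within its binding domain → coindexation would violate Principle B.
*Daniel₃*: the pronoun c-commands this R-expression → coindexation would violate Principle C on *Daniel₃*.
*Tariq₄*: the pronoun c-commands this R-expression → coindexation would violate Principle C on *Tariq₄*.

{1}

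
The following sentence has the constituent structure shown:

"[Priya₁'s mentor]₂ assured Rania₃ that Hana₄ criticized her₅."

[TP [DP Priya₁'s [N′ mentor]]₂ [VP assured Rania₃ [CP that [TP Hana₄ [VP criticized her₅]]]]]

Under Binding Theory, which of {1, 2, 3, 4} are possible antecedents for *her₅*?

*her* is a pronoun, so Principle B applies: it must be free in its binding domain.
Binding domain of *her₅*: the embedded TP, whose subject is Hana₄.
*Priya₁* and the pronoun do not c-command one another → neither Principle B nor Principle C is at stake; coindexation permitted.
*[Priya₁'s mentor]₂* c-commands the pronoun but from outside its binding domain, and is not c-commanded by it → coindexation permitted.
*Rania₃* c-commands the pronoun but from outside its binding domain, and is not c-commanded by it → coindexation permitted.
*Hana₄* c-commands the pronoun within its binding domain → coindexation would violate Principle B.

{1, 2, 3}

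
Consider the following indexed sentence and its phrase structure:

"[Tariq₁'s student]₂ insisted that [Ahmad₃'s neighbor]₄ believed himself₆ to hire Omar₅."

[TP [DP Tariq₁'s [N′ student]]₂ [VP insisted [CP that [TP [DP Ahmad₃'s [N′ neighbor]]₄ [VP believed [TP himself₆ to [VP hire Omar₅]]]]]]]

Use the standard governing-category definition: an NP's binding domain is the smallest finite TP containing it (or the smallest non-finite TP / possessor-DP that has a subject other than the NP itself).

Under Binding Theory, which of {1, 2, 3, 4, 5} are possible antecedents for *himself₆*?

{4}

*himself* is an anaphor, so Principle A applies: it must be bound in its binding domain.
Binding domain of *himself₆*: the embedded TP, whose subject is [Ahmad₃'s neighbor]₄.
*Tariq₁* does not c-command the anaphor → cannot bind it.
*[Tariq₁'s student]₂* c-commands the anaphor but is outside its binding domain → cannot satisfy Principle A.
*Ahmad₃* does not c-command the anaphor → cannot bind it.
*[Ahmad₃'s neighbor]₄* c-commands the anaphor within its binding domain → licit binder.
*Omar₅* does not c-command the anaphor → cannot bind it.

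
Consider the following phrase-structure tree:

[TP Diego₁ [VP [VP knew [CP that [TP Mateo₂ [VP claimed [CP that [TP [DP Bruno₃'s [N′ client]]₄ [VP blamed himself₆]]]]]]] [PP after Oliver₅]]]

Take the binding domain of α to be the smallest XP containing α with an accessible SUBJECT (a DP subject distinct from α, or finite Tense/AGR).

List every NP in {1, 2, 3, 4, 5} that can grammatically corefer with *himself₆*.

*himself* is an anaphor, so Principle A applies: it must be bound in its binding domain.
Binding domain of *himself₆*: the embedded TP, whose subject is [Bruno₃'s client]₄.
*Diego₁* c-commands the anaphor but is outside its binding domain → cannot satisfy Principle A.
*Mateo₂* c-commands the anaphor but is outside its binding domain → cannot satisfy Principle A.
*Bruno₃* does not c-command the anaphor → cannot bind it.
*[Bruno₃'s client]₄* c-commands the anaphor within its binding domain → licit binder.
*Oliver₅* does not c-command the anaphor → cannot bind it.

{4}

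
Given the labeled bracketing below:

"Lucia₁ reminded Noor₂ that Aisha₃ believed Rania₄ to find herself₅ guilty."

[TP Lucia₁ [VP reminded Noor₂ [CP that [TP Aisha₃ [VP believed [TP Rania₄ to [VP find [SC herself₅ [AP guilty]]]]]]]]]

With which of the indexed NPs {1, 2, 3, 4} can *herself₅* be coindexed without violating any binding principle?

{4}

*herself* is an anaphor, so Principle A applies: it must be bound in its binding domain.
Binding domain of *herself₅*: the embedded TP, whose subject is Rania₄.
*Lucia₁* c-commands the anaphor but is outside its binding domain → cannot satisfy Principle A.
*Noor₂* c-commands the anaphor but is outside its binding domain → cannot satisfy Principle A.
*Aisha₃* c-commands the anaphor but is outside its binding domain → cannot satisfy Principle A.
*Rania₄* c-commands the anaphor within its binding domain → licit binder.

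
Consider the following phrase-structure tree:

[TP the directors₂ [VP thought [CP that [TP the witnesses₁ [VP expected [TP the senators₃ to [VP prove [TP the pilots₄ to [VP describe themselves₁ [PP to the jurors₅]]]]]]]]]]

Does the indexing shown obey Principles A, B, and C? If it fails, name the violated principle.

Principle A

The two coindexed NPs are *the witnesses₁* and *themselves₁*.
*themselves₁* is an anaphor. Principle A requires it to be bound within its binding domain — the embedded TP, whose subject is the pilots₄.
Within that domain it is c-commanded by *the pilots₄*, which does not share its index.
*the witnesses₁* does c-command the anaphor, but from outside its binding domain.
The anaphor is unbound in its domain → Principle A violation.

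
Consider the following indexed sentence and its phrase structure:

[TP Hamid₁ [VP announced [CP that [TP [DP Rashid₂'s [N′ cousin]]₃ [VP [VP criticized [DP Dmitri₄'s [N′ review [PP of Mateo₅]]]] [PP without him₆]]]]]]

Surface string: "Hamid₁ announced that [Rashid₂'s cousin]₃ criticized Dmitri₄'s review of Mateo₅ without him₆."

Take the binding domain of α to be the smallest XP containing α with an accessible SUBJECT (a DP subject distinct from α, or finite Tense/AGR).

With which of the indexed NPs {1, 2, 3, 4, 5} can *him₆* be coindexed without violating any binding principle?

*him* is a pronoun, so Principle B applies: it must be free in its binding domain.
Binding domain of *him₆*: the embedded TP, whose subject is [Rashid₂'s cousin]₃.
*Hamid₁* c-commands the pronoun but from outside its binding domain, and is not c-commanded by it → coindexation permitted.
*Rashid₂* and the pronoun do not c-command one another → neither Principle B nor Principle C is at stake; coindexation permitted.
*[Rashid₂'s cousin]₃* c-commands the pronoun within its binding domain → coindexation would violate Principle B.
*Dmitri₄* and the pronoun do not c-command one another → neither Principle B nor Principle C is at stake; coindexation permitted.
*Mateo₅* and the pronoun do not c-command one another → neither Principle B nor Principle C is at stake; coindexation permitted.

{1, 2, 4, 5}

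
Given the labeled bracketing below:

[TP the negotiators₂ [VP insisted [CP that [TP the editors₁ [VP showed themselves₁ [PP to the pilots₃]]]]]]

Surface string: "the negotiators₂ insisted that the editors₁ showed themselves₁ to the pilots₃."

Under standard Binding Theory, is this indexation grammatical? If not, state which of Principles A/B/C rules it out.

grammatical

The two coindexed NPs are *the editors₁* and *themselves₁*.
*themselves₁* is an anaphor; its binding domain is the embedded TP, whose subject is the editors₁. *the editors₁* c-commands it within that domain and shares its index, so Principle A is satisfied.
*the editors₁* is an R-expression; *themselves₁* does not c-command it, and no other NP shares its index, so Principle C is satisfied.
All principles are respected.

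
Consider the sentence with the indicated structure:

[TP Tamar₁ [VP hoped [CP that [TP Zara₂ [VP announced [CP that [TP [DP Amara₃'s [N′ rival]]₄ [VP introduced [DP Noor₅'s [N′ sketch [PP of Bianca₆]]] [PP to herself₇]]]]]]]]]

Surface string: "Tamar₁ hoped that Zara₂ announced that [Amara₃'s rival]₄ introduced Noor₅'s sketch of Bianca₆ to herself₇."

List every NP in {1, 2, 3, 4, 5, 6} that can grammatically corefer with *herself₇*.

{4}

*herself* is an anaphor, so Principle A applies: it must be bound in its binding domain.
Binding domain of *herself₇*: the embedded TP, whose subject is [Amara₃'s rival]₄.
*Tamar₁* c-commands the anaphor but is outside its binding domain → cannot satisfy Principle A.
*Zara₂* c-commands the anaphor but is outside its binding domain → cannot satisfy Principle A.
*Amara₃* does not c-command the anaphor → cannot bind it.
*[Amara₃'s rival]₄* c-commands the anaphor within its binding domain → licit binder.
*Noor₅* does not c-command the anaphor → cannot bind it.
*Bianca₆* does not c-command the anaphor → cannot bind it.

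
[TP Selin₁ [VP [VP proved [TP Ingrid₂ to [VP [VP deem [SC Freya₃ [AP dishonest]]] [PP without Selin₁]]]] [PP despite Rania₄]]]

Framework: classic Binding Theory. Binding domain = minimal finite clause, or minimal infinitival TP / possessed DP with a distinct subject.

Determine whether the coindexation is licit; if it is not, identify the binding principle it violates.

Principle C

The two coindexed NPs are *Selin₁* (the lower occurrence) and *Selin₁* (the higher occurrence).
*Selin₁* (the lower occurrence) is an R-expression. Principle C requires it to be free everywhere.
*Selin₁* (the higher occurrence) c-commands it and carries the same index.
The R-expression is bound → Principle C violation.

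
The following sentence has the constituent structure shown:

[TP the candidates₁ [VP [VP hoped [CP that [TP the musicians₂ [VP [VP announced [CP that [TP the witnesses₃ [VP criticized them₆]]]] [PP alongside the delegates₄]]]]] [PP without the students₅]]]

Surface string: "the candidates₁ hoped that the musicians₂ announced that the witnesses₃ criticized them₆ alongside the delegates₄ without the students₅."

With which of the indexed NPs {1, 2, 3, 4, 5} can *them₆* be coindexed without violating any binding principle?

{1, 2, 4, 5}

*them* is a pronoun, so Principle B applies: it must be free in its binding domain.
Binding domain of *them₆*: the embedded TP, whose subject is the witnesses₃.
*the candidates₁* c-commands the pronoun but from outside its binding domain, and is not c-commanded by it → coindexation permitted.
*the musicians₂* c-commands the pronoun but from outside its binding domain, and is not c-commanded by it → coindexation permitted.
*the witnesses₃* c-commands the pronoun within its binding domain → coindexation would violate Principle B.
*the delegates₄* and the pronoun do not c-command one another → neither Principle B nor Principle C is at stake; coindexation permitted.
*the students₅* and the pronoun do not c-command one another → neither Principle B nor Principle C is at stake; coindexation permitted.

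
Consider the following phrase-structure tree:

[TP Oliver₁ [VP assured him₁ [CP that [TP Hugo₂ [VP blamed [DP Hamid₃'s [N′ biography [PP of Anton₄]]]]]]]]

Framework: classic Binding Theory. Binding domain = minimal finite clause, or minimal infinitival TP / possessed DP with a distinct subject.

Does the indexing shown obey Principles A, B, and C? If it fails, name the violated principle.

The two coindexed NPs are *Oliver₁* and *him₁*.
*him₁* is a pronoun. Its binding domain is the matrix TP, whose subject is Oliver₁.
*Oliver₁* c-commands it within that domain and carries the same index.
The pronoun is locally bound → Principle B violation.

Principle B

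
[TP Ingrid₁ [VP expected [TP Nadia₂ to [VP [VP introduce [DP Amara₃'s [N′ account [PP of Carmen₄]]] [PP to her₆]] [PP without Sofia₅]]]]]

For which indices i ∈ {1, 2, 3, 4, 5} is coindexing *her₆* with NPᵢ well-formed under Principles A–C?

{1, 3, 4, 5}

*her* is a pronoun, so Principle B applies: it must be free in its binding domain.
Binding domain of *her₆*: the embedded TP, whose subject is Nadia₂.
*Ingrid₁* c-commands the pronoun but from outside its binding domain, and is not c-commanded by it → coindexation permitted.
*Nadia₂* c-commands the pronoun within its binding domain → coindexation would violate Principle B.
*Amara₃* and the pronoun do not c-command one another → neither Principle B nor Principle C is at stake; coindexation permitted.
*Carmen₄* and the pronoun do not c-command one another → neither Principle B nor Principle C is at stake; coindexation permitted.
*Sofia₅* and the pronoun do not c-command one another → neither Principle B nor Principle C is at stake; coindexation permitted.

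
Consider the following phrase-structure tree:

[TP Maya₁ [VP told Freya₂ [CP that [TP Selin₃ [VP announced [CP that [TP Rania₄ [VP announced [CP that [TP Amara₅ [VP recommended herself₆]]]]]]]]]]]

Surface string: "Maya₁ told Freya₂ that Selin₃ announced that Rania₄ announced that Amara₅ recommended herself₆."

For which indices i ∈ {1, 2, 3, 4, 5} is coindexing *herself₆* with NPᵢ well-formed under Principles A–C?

{5}

*herself* is an anaphor, so Principle A applies: it must be bound in its binding domain.
Binding domain of *herself₆*: the embedded TP, whose subject is Amara₅.
*Maya₁* c-commands the anaphor but is outside its binding domain → cannot satisfy Principle A.
*Freya₂* c-commands the anaphor but is outside its binding domain → cannot satisfy Principle A.
*Selin₃* c-commands the anaphor but is outside its binding domain → cannot satisfy Principle A.
*Rania₄* c-commands the anaphor but is outside its binding domain → cannot satisfy Principle A.
*Amara₅* c-commands the anaphor within its binding domain → licit binder.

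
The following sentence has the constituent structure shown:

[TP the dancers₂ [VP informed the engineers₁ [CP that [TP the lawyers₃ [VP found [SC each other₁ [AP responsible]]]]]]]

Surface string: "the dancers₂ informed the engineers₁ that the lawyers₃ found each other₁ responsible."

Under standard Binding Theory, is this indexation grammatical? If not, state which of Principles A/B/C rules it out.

Principle A

The two coindexed NPs are *the engineers₁* and *each other₁*.
*each other₁* is an anaphor. Principle A requires it to be bound within its binding domain — the embedded TP, whose subject is the lawyers₃.
Within that domain it is c-commanded by *the lawyers₃*, which does not share its index.
*the engineers₁* does c-command the anaphor, but from outside its binding domain.
The anaphor is unbound in its domain → Principle A violation.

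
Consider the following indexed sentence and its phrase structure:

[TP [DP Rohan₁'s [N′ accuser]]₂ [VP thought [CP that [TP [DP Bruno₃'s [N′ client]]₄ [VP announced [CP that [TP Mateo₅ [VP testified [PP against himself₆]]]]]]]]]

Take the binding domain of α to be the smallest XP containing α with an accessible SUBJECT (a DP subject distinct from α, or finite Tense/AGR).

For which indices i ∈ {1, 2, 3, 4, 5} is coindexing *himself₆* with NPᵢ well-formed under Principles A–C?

*himself* is an anaphor, so Principle A applies: it must be bound in its binding domain.
Binding domain of *himself₆*: the embedded TP, whose subject is Mateo₅.
*Rohan₁* does not c-command the anaphor → cannot bind it.
*[Rohan₁'s accuser]₂* c-commands the anaphor but is outside its binding domain → cannot satisfy Principle A.
*Bruno₃* does not c-command the anaphor → cannot bind it.
*[Bruno₃'s client]₄* c-commands the anaphor but is outside its binding domain → cannot satisfy Principle A.
*Mateo₅* c-commands the anaphor within its binding domain → licit binder.

{5}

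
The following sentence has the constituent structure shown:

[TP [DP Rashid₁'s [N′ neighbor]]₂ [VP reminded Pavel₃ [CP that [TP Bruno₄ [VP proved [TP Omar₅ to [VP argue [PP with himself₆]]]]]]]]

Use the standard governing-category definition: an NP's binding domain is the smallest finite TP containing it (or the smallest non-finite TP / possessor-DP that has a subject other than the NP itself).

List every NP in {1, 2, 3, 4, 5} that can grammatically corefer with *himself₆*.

*himself* is an anaphor, so Principle A applies: it must be bound in its binding domain.
Binding domain of *himself₆*: the embedded TP, whose subject is Omar₅.
*Rashid₁* does not c-command the anaphor → cannot bind it.
*[Rashid₁'s neighbor]₂* c-commands the anaphor but is outside its binding domain → cannot satisfy Principle A.
*Pavel₃* c-commands the anaphor but is outside its binding domain → cannot satisfy Principle A.
*Bruno₄* c-commands the anaphor but is outside its binding domain → cannot satisfy Principle A.
*Omar₅* c-commands the anaphor within its binding domain → licit binder.

{5}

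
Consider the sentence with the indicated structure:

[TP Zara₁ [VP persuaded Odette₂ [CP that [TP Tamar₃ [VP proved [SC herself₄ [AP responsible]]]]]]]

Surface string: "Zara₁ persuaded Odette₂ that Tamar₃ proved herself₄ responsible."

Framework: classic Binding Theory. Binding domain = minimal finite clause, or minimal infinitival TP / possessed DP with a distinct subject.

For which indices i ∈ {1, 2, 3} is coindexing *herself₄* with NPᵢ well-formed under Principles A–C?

*herself* is an anaphor, so Principle A applies: it must be bound in its binding domain.
Binding domain of *herself₄*: the embedded TP, whose subject is Tamar₃.
*Zara₁* c-commands the anaphor but is outside its binding domain → cannot satisfy Principle A.
*Odette₂* c-commands the anaphor but is outside its binding domain → cannot satisfy Principle A.
*Tamar₃* c-commands the anaphor within its binding domain → licit binder.

{3}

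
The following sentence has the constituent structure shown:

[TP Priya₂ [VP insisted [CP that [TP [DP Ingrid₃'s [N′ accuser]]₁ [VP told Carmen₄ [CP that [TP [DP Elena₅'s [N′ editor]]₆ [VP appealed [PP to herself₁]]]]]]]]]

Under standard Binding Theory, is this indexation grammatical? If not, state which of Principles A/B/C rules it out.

The two coindexed NPs are *[Ingrid₃'s accuser]₁* and *herself₁*.
*herself₁* is an anaphor. Principle A requires it to be bound within its binding domain — the embedded TP, whose subject is [Elena₅'s editor]₆.
Within that domain it is c-commanded by *[Elena₅'s editor]₆*, which does not share its index.
*[Ingrid₃'s accuser]₁* does c-command the anaphor, but from outside its binding domain.
The anaphor is unbound in its domain → Principle A violation.

Principle A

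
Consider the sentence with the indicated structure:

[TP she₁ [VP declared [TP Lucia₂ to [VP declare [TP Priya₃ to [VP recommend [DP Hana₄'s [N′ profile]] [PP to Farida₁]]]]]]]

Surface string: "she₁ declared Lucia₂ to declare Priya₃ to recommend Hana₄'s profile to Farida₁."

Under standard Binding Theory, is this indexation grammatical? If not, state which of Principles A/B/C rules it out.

The two coindexed NPs are *she₁* and *Farida₁*.
*Farida₁* is an R-expression. Principle C requires it to be free everywhere.
*she₁* c-commands it and carries the same index.
The R-expression is bound → Principle C violation.

Principle C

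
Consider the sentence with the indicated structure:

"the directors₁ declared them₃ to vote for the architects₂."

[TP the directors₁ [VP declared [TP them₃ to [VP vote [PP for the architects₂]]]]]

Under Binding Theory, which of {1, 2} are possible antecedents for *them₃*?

*them* is a pronoun, so Principle B applies: it must be free in its binding domain.
Binding domain of *them₃*: the matrix TP, whose subject is the directors₁.
*the directors₁* c-commands the pronoun within its binding domain → coindexation would violate Principle B.
*the architects₂*: the pronoun c-commands this R-expression → coindexation would violate Principle C on *the architects₂*.

none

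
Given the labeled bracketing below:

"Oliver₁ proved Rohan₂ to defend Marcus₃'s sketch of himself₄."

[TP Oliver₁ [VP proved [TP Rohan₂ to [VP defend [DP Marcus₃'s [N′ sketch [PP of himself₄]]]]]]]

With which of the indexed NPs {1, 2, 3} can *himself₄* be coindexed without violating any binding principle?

{3}

*himself* is an anaphor, so Principle A applies: it must be bound in its binding domain.
Binding domain of *himself₄*: the possessed DP, whose subject is Marcus₃.
*Oliver₁* c-commands the anaphor but is outside its binding domain → cannot satisfy Principle A.
*Rohan₂* c-commands the anaphor but is outside its binding domain → cannot satisfy Principle A.
*Marcus₃* c-commands the anaphor within its binding domain → licit binder.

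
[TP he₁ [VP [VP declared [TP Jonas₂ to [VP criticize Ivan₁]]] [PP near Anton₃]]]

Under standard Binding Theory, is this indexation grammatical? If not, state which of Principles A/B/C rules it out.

Principle C

The two coindexed NPs are *he₁* and *Ivan₁*.
*Ivan₁* is an R-expression. Principle C requires it to be free everywhere.
*he₁* c-commands it and carries the same index.
The R-expression is bound → Principle C violation.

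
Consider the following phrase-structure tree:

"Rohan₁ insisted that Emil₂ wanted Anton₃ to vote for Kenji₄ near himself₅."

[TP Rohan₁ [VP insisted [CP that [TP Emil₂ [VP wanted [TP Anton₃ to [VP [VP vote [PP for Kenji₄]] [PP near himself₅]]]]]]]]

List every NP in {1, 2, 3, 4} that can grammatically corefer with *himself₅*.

{3}

*himself* is an anaphor, so Principle A applies: it must be bound in its binding domain.
Binding domain of *himself₅*: the embedded TP, whose subject is Anton₃.
*Rohan₁* c-commands the anaphor but is outside its binding domain → cannot satisfy Principle A.
*Emil₂* c-commands the anaphor but is outside its binding domain → cannot satisfy Principle A.
*Anton₃* c-commands the anaphor within its binding domain → licit binder.
*Kenji₄* does not c-command the anaphor → cannot bind it.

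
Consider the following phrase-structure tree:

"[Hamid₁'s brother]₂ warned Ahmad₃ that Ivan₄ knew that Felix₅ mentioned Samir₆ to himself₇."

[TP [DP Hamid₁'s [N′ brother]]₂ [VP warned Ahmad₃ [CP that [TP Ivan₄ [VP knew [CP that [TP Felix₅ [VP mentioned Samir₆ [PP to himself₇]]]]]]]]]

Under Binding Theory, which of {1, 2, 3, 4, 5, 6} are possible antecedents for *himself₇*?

*himself* is an anaphor, so Principle A applies: it must be bound in its binding domain.
Binding domain of *himself₇*: the embedded TP, whose subject is Felix₅.
*Hamid₁* does not c-command the anaphor → cannot bind it.
*[Hamid₁'s brother]₂* c-commands the anaphor but is outside its binding domain → cannot satisfy Principle A.
*Ahmad₃* c-commands the anaphor but is outside its binding domain → cannot satisfy Principle A.
*Ivan₄* c-commands the anaphor but is outside its binding domain → cannot satisfy Principle A.
*Felix₅* c-commands the anaphor within its binding domain → licit binder.
*Samir₆* c-commands the anaphor within its binding domain → licit binder.

{5, 6}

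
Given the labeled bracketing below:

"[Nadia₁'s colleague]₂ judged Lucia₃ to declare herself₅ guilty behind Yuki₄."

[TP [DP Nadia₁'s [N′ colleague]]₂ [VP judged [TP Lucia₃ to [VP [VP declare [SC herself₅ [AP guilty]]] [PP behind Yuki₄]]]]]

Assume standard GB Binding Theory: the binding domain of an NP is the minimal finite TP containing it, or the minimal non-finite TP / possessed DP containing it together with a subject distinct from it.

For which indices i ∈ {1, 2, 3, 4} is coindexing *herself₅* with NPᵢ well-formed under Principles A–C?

{3}

*herself* is an anaphor, so Principle A applies: it must be bound in its binding domain.
Binding domain of *herself₅*: the embedded TP, whose subject is Lucia₃.
*Nadia₁* does not c-command the anaphor → cannot bind it.
*[Nadia₁'s colleague]₂* c-commands the anaphor but is outside its binding domain → cannot satisfy Principle A.
*Lucia₃* c-commands the anaphor within its binding domain → licit binder.
*Yuki₄* does not c-command the anaphor → cannot bind it.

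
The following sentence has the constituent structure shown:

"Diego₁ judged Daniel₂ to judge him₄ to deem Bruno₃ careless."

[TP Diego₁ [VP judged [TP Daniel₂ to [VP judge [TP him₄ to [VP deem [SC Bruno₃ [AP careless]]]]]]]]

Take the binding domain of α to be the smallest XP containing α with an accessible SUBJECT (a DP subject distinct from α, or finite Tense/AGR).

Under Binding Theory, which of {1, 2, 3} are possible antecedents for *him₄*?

{1}

*him* is a pronoun, so Principle B applies: it must be free in its binding domain.
Binding domain of *him₄*: the embedded TP, whose subject is Daniel₂.
*Diego₁* c-commands the pronoun but from outside its binding domain, and is not c-commanded by it → coindexation permitted.
*Daniel₂* c-commands the pronoun within its binding domain → coindexation would violate Principle B.
*Bruno₃*: the pronoun c-commands this R-expression → coindexation would violate Principle C on *Bruno₃*.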